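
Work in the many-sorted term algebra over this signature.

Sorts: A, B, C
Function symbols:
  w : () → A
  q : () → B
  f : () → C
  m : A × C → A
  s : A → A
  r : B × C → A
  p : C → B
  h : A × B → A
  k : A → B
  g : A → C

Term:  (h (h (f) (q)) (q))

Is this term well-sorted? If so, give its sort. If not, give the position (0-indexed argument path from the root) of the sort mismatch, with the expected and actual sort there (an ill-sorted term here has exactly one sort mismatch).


    (f) : C
    (q) : B
  (h (f) (q)) : ✗ arg 0 at [0, 0] has sort C, expected A
  (q) : B

ill-sorted at position [0, 0]: expected A, got C


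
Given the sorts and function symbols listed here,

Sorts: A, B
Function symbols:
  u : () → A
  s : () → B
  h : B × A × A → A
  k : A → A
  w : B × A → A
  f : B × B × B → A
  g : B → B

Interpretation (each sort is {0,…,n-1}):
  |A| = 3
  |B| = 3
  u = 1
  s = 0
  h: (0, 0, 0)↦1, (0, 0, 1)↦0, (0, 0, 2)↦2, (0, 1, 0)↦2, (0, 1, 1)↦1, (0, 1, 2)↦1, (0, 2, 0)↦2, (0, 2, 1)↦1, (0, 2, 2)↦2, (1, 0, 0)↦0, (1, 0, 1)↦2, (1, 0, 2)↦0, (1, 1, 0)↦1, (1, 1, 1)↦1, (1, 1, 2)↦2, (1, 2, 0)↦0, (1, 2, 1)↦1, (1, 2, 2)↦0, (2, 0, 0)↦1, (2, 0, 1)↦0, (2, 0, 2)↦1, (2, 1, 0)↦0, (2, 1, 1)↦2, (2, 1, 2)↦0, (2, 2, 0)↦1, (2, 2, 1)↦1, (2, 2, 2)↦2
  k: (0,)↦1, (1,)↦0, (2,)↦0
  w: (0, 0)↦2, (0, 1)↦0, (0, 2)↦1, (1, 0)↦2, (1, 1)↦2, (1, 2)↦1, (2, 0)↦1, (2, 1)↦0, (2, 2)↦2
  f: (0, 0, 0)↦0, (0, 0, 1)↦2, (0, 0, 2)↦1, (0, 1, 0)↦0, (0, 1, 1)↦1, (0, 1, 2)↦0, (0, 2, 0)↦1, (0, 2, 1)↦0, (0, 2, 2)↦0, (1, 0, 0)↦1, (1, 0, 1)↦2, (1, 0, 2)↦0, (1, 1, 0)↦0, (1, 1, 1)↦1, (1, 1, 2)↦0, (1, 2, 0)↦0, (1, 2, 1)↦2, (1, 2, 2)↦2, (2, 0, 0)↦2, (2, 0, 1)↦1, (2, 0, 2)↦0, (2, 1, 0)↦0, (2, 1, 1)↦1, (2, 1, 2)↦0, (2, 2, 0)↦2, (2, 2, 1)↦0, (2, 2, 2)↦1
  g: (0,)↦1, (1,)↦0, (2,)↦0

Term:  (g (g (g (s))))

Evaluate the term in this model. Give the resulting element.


  s = 0
  (g (s)) = g(0,) = 1
  (g (g (s))) = g(1,) = 0
  (g (g (g (s)))) = g(0,) = 1

value = 1


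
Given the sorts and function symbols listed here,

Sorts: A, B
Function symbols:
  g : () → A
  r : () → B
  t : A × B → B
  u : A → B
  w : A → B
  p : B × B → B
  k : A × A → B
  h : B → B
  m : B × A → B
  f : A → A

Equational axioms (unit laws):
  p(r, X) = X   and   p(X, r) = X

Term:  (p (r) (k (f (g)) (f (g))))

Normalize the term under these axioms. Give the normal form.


normal form = (k (f (g)) (f (g)))

1. (p (r) (k (f (g)) (f (g))))  →  (k (f (g)) (f (g)))


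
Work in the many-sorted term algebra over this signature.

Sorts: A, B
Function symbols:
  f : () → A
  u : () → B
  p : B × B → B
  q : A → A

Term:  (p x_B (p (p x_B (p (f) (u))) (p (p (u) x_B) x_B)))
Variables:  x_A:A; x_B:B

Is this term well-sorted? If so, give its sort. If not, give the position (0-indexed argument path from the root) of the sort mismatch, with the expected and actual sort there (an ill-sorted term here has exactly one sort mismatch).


ill-sorted at position [1, 0, 1, 0]: expected B, got A

  x_B : B
      x_B : B
        (f) : A
        (u) : B
      (p (f) (u)) : ✗ arg 0 at [1, 0, 1, 0] has sort A, expected B
        (u) : B
        x_B : B
      (p (u) x_B) : B
      x_B : B
    (p (p (u) x_B) x_B) : B


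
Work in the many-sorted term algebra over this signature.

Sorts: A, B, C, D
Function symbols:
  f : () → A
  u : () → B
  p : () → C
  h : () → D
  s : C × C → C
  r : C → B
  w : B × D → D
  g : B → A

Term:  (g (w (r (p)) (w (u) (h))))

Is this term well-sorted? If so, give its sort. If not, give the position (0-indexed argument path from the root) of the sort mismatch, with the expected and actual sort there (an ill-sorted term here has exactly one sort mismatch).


      (p) : C
    (r (p)) : B
      (u) : B
      (h) : D
    (w (u) (h)) : D
  (w (r (p)) (w (u) (h))) : D
(g (w (r (p)) (w (u) (h)))) : ✗ arg 0 at [0] has sort D, expected B

ill-sorted at position [0]: expected B, got D


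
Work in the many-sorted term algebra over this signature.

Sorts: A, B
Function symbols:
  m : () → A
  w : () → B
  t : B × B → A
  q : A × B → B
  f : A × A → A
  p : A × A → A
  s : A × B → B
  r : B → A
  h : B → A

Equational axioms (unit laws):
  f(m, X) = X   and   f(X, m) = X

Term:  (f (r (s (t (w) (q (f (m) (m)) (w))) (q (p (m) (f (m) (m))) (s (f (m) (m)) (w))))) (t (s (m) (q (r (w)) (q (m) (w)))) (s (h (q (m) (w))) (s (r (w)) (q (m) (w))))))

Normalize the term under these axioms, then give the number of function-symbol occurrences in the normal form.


size = 35

1. (f (r (s (t (w) (q (f (m) (m)) (w))) (q (p (m) (f (m) (m))) (s (f (m) (m)) (w))))) (t (s (m) (q (r (w)) (q (m) (w)))) (s (h (q (m) (w))) (s (r (w)) (q (m) (w))))))  →  (f (r (s (t (w) (q (m) (w))) (q (p (m) (f (m) (m))) (s (f (m) (m)) (w))))) (t (s (m) (q (r (w)) (q (m) (w)))) (s (h (q (m) (w))) (s (r (w)) (q (m) (w))))))
2. (f (r (s (t (w) (q (m) (w))) (q (p (m) (f (m) (m))) (s (f (m) (m)) (w))))) (t (s (m) (q (r (w)) (q (m) (w)))) (s (h (q (m) (w))) (s (r (w)) (q (m) (w))))))  →  (f (r (s (t (w) (q (m) (w))) (q (p (m) (m)) (s (f (m) (m)) (w))))) (t (s (m) (q (r (w)) (q (m) (w)))) (s (h (q (m) (w))) (s (r (w)) (q (m) (w))))))
3. (f (r (s (t (w) (q (m) (w))) (q (p (m) (m)) (s (f (m) (m)) (w))))) (t (s (m) (q (r (w)) (q (m) (w)))) (s (h (q (m) (w))) (s (r (w)) (q (m) (w))))))  →  (f (r (s (t (w) (q (m) (w))) (q (p (m) (m)) (s (m) (w))))) (t (s (m) (q (r (w)) (q (m) (w)))) (s (h (q (m) (w))) (s (r (w)) (q (m) (w))))))
normal form: (f (r (s (t (w) (q (m) (w))) (q (p (m) (m)) (s (m) (w))))) (t (s (m) (q (r (w)) (q (m) (w)))) (s (h (q (m) (w))) (s (r (w)) (q (m) (w))))))


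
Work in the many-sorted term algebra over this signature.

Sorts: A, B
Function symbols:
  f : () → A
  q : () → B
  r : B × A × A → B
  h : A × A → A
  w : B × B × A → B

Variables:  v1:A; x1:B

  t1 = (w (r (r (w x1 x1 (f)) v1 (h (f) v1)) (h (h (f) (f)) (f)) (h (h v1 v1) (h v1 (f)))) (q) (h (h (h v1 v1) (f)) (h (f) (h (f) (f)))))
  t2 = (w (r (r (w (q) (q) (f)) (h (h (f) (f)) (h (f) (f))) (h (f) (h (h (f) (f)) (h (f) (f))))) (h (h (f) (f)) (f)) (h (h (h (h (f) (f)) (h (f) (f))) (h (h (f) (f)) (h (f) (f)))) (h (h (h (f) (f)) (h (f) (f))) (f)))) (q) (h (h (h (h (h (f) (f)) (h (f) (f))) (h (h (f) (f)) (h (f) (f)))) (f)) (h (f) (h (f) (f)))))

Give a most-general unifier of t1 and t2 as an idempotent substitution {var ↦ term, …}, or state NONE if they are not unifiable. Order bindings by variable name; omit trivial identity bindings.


{v1 ↦ (h (h (f) (f)) (h (f) (f))), x1 ↦ (q)}


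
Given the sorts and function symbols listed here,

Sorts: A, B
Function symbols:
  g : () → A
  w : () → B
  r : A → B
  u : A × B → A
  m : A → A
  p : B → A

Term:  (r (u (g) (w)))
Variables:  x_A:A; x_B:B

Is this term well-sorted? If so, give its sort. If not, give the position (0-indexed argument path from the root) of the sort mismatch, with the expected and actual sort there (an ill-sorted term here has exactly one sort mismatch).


    (g) : A
    (w) : B
  (u (g) (w)) : A
(r (u (g) (w))) : B

well-sorted; sort = B


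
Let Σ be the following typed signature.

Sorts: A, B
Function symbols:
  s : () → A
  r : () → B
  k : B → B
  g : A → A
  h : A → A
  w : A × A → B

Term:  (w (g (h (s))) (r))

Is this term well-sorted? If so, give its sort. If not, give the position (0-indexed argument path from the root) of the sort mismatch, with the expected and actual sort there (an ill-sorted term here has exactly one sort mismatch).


      (s) : A
    (h (s)) : A
  (g (h (s))) : A
  (r) : B
(w (g (h (s))) (r)) : ✗ arg 1 at [1] has sort B, expected A

ill-sorted at position [1]: expected A, got B


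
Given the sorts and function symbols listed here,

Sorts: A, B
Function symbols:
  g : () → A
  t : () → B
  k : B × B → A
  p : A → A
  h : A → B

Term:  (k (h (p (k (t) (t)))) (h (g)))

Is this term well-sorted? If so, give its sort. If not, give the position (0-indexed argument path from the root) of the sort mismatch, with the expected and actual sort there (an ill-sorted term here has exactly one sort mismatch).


        (t) : B
        (t) : B
      (k (t) (t)) : A
    (p (k (t) (t))) : A
  (h (p (k (t) (t)))) : B
    (g) : A
  (h (g)) : B
(k (h (p (k (t) (t)))) (h (g))) : A

well-sorted; sort = A


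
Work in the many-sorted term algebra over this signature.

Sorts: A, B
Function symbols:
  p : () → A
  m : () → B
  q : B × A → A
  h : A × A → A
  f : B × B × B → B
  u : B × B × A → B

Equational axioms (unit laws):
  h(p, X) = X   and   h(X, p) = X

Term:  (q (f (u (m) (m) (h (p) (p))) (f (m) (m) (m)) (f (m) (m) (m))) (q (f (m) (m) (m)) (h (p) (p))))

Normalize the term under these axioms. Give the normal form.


normal form = (q (f (u (m) (m) (p)) (f (m) (m) (m)) (f (m) (m) (m))) (q (f (m) (m) (m)) (p)))

1. (q (f (u (m) (m) (h (p) (p))) (f (m) (m) (m)) (f (m) (m) (m))) (q (f (m) (m) (m)) (h (p) (p))))  →  (q (f (u (m) (m) (p)) (f (m) (m) (m)) (f (m) (m) (m))) (q (f (m) (m) (m)) (h (p) (p))))
2. (q (f (u (m) (m) (p)) (f (m) (m) (m)) (f (m) (m) (m))) (q (f (m) (m) (m)) (h (p) (p))))  →  (q (f (u (m) (m) (p)) (f (m) (m) (m)) (f (m) (m) (m))) (q (f (m) (m) (m)) (p)))


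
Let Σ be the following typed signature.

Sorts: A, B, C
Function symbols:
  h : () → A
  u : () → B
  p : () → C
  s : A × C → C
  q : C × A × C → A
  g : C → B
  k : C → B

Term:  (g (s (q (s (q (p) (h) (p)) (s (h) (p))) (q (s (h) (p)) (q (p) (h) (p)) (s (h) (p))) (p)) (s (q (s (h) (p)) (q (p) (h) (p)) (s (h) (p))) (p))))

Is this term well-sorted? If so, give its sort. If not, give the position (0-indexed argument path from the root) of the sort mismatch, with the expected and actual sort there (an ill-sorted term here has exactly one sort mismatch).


          (p) : C
          (h) : A
          (p) : C
        (q (p) (h) (p)) : A
          (h) : A
          (p) : C
        (s (h) (p)) : C
      (s (q (p) (h) (p)) (s (h) (p))) : C
          (h) : A
          (p) : C
        (s (h) (p)) : C
          (p) : C
          (h) : A
          (p) : C
        (q (p) (h) (p)) : A
          (h) : A
          (p) : C
        (s (h) (p)) : C
      (q (s (h) (p)) (q (p) (h) (p)) (s (h) (p))) : A
      (p) : C
    (q (s (q (p) (h) (p)) (s (h) (p))) (q (s (h) (p)) (q (p) (h) (p)) (s (h) (p))) (p)) : A
          (h) : A
          (p) : C
        (s (h) (p)) : C
          (p) : C
          (h) : A
          (p) : C
        (q (p) (h) (p)) : A
          (h) : A
          (p) : C
        (s (h) (p)) : C
      (q (s (h) (p)) (q (p) (h) (p)) (s (h) (p))) : A
      (p) : C
    (s (q (s (h) (p)) (q (p) (h) (p)) (s (h) (p))) (p)) : C
  (s (q (s (q (p) (h) (p)) (s (h) (p))) (q (s (h) (p)) (q (p) (h) (p)) (s (h) (p))) (p)) (s (q (s (h) (p)) (q (p) (h) (p)) (s (h) (p))) (p))) : C
(g (s (q (s (q (p) (h) (p)) (s (h) (p))) (q (s (h) (p)) (q (p) (h) (p)) (s (h) (p))) (p)) (s (q (s (h) (p)) (q (p) (h) (p)) (s (h) (p))) (p)))) : B

well-sorted; sort = B


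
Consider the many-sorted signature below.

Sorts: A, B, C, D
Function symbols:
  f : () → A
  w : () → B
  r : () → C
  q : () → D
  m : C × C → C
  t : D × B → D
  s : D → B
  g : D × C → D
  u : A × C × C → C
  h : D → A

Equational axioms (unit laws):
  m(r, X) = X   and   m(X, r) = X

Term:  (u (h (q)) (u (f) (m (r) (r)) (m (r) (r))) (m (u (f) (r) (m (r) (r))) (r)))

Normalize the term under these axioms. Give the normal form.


normal form = (u (h (q)) (u (f) (r) (r)) (u (f) (r) (r)))

1. (u (h (q)) (u (f) (m (r) (r)) (m (r) (r))) (m (u (f) (r) (m (r) (r))) (r)))  →  (u (h (q)) (u (f) (r) (m (r) (r))) (m (u (f) (r) (m (r) (r))) (r)))
2. (u (h (q)) (u (f) (r) (m (r) (r))) (m (u (f) (r) (m (r) (r))) (r)))  →  (u (h (q)) (u (f) (r) (r)) (m (u (f) (r) (m (r) (r))) (r)))
3. (u (h (q)) (u (f) (r) (r)) (m (u (f) (r) (m (r) (r))) (r)))  →  (u (h (q)) (u (f) (r) (r)) (u (f) (r) (m (r) (r))))
4. (u (h (q)) (u (f) (r) (r)) (u (f) (r) (m (r) (r))))  →  (u (h (q)) (u (f) (r) (r)) (u (f) (r) (r)))


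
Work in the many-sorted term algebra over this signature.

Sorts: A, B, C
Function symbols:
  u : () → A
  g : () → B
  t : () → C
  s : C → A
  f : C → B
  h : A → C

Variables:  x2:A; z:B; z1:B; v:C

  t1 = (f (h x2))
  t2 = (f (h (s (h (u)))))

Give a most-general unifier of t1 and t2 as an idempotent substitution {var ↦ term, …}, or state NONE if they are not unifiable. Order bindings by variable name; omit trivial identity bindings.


{x2 ↦ (s (h (u)))}


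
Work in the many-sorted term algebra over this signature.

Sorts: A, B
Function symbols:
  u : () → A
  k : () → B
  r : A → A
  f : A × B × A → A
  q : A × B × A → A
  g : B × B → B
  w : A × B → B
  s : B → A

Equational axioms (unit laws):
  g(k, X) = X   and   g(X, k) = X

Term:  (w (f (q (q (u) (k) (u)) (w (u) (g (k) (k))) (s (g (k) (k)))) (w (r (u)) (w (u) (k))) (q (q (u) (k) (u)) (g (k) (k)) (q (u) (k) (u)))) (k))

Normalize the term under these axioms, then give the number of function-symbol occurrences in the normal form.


size = 29

1. (w (f (q (q (u) (k) (u)) (w (u) (g (k) (k))) (s (g (k) (k)))) (w (r (u)) (w (u) (k))) (q (q (u) (k) (u)) (g (k) (k)) (q (u) (k) (u)))) (k))  →  (w (f (q (q (u) (k) (u)) (w (u) (k)) (s (g (k) (k)))) (w (r (u)) (w (u) (k))) (q (q (u) (k) (u)) (g (k) (k)) (q (u) (k) (u)))) (k))
2. (w (f (q (q (u) (k) (u)) (w (u) (k)) (s (g (k) (k)))) (w (r (u)) (w (u) (k))) (q (q (u) (k) (u)) (g (k) (k)) (q (u) (k) (u)))) (k))  →  (w (f (q (q (u) (k) (u)) (w (u) (k)) (s (k))) (w (r (u)) (w (u) (k))) (q (q (u) (k) (u)) (g (k) (k)) (q (u) (k) (u)))) (k))
3. (w (f (q (q (u) (k) (u)) (w (u) (k)) (s (k))) (w (r (u)) (w (u) (k))) (q (q (u) (k) (u)) (g (k) (k)) (q (u) (k) (u)))) (k))  →  (w (f (q (q (u) (k) (u)) (w (u) (k)) (s (k))) (w (r (u)) (w (u) (k))) (q (q (u) (k) (u)) (k) (q (u) (k) (u)))) (k))
normal form: (w (f (q (q (u) (k) (u)) (w (u) (k)) (s (k))) (w (r (u)) (w (u) (k))) (q (q (u) (k) (u)) (k) (q (u) (k) (u)))) (k))


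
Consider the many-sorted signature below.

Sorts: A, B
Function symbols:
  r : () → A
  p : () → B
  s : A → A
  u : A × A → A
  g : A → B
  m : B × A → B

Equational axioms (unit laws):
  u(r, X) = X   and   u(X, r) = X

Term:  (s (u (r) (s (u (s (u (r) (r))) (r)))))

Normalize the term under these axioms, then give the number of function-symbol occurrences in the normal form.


size = 4

1. (s (u (r) (s (u (s (u (r) (r))) (r)))))  →  (s (s (u (s (u (r) (r))) (r))))
2. (s (s (u (s (u (r) (r))) (r))))  →  (s (s (s (u (r) (r)))))
3. (s (s (s (u (r) (r)))))  →  (s (s (s (r))))
normal form: (s (s (s (r))))


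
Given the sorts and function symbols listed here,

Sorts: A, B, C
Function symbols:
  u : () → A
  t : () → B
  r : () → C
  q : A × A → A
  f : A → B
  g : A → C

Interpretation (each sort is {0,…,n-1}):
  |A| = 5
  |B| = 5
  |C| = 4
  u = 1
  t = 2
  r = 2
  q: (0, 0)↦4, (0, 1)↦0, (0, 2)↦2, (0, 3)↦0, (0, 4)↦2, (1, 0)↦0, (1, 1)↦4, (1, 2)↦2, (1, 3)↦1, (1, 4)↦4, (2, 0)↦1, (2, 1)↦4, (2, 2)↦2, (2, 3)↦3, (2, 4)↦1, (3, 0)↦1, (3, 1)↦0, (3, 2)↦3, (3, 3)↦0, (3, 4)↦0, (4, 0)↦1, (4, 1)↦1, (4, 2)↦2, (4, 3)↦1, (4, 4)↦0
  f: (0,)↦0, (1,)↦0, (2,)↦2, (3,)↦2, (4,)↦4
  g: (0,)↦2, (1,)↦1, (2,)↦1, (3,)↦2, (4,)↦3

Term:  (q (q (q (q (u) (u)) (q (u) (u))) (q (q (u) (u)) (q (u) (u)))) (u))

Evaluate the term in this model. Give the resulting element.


  u = 1
  u = 1
  (q (u) (u)) = q(1, 1) = 4
  u = 1
  u = 1
  (q (u) (u)) = q(1, 1) = 4
  (q (q (u) (u)) (q (u) (u))) = q(4, 4) = 0
  u = 1
  u = 1
  (q (u) (u)) = q(1, 1) = 4
  u = 1
  u = 1
  (q (u) (u)) = q(1, 1) = 4
  (q (q (u) (u)) (q (u) (u))) = q(4, 4) = 0
  (q (q (q (u) (u)) (q (u) (u))) (q (q (u) (u)) (q (u) (u)))) = q(0, 0) = 4
  u = 1
  (q (q (q (q (u) (u)) (q (u) (u))) (q (q (u) (u)) (q (u) (u)))) (u)) = q(4, 1) = 1

value = 1


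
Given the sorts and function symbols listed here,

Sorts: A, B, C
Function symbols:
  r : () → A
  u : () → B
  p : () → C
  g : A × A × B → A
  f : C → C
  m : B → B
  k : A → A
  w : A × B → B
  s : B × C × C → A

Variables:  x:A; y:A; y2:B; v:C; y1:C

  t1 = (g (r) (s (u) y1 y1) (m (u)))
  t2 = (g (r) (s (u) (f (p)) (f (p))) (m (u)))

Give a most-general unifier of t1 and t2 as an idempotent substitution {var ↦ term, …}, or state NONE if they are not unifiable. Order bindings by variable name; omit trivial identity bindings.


{y1 ↦ (f (p))}


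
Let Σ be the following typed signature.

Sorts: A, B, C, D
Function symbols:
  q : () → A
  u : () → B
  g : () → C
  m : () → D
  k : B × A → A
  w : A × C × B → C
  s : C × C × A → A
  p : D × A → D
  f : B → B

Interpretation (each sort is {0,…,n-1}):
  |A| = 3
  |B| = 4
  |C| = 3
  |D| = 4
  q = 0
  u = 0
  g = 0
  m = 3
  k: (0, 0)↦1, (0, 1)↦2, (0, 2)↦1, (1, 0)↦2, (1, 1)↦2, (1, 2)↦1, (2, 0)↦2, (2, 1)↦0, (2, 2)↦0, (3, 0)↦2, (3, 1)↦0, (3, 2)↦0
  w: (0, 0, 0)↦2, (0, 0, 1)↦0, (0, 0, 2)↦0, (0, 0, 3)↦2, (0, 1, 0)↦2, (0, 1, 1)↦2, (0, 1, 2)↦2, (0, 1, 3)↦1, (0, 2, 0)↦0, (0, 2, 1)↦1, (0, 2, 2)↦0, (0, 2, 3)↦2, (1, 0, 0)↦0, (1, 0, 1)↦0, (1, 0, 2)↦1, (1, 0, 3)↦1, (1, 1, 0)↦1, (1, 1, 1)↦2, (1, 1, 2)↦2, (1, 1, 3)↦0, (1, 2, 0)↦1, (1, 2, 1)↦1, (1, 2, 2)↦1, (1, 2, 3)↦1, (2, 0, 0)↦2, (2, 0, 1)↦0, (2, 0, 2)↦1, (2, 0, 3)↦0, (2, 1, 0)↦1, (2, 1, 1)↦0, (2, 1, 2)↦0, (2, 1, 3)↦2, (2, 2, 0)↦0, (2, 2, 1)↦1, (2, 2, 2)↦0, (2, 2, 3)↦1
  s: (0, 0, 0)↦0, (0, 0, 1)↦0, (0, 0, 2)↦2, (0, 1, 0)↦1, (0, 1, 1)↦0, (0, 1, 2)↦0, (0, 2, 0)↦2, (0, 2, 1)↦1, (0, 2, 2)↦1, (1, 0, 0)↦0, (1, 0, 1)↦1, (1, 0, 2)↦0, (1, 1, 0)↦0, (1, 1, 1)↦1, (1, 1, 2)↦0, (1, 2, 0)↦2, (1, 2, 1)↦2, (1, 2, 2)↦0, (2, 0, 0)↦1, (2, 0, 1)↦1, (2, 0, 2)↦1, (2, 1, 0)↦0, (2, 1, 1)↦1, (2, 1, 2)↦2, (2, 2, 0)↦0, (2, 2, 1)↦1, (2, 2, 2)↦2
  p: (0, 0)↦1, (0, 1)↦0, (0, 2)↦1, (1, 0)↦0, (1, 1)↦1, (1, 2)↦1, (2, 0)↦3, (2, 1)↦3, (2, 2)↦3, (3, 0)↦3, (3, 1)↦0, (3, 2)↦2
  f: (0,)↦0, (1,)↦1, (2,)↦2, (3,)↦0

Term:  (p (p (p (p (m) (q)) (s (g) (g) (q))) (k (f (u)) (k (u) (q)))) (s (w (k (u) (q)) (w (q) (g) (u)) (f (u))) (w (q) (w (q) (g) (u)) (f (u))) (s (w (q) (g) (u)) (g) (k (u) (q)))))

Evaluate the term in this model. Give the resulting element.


  m = 3
  q = 0
  (p (m) (q)) = p(3, 0) = 3
  g = 0
  g = 0
  q = 0
  (s (g) (g) (q)) = s(0, 0, 0) = 0
  (p (p (m) (q)) (s (g) (g) (q))) = p(3, 0) = 3
  u = 0
  (f (u)) = f(0,) = 0
  u = 0
  q = 0
  (k (u) (q)) = k(0, 0) = 1
  (k (f (u)) (k (u) (q))) = k(0, 1) = 2
  (p (p (p (m) (q)) (s (g) (g) (q))) (k (f (u)) (k (u) (q)))) = p(3, 2) = 2
  u = 0
  q = 0
  (k (u) (q)) = k(0, 0) = 1
  q = 0
  g = 0
  u = 0
  (w (q) (g) (u)) = w(0, 0, 0) = 2
  u = 0
  (f (u)) = f(0,) = 0
  (w (k (u) (q)) (w (q) (g) (u)) (f (u))) = w(1, 2, 0) = 1
  q = 0
  q = 0
  g = 0
  u = 0
  (w (q) (g) (u)) = w(0, 0, 0) = 2
  u = 0
  (f (u)) = f(0,) = 0
  (w (q) (w (q) (g) (u)) (f (u))) = w(0, 2, 0) = 0
  q = 0
  g = 0
  u = 0
  (w (q) (g) (u)) = w(0, 0, 0) = 2
  g = 0
  u = 0
  q = 0
  (k (u) (q)) = k(0, 0) = 1
  (s (w (q) (g) (u)) (g) (k (u) (q))) = s(2, 0, 1) = 1
  (s (w (k (u) (q)) (w (q) (g) (u)) (f (u))) (w (q) (w (q) (g) (u)) (f (u))) (s (w (q) (g) (u)) (g) (k (u) (q)))) = s(1, 0, 1) = 1
  (p (p (p (p (m) (q)) (s (g) (g) (q))) (k (f (u)) (k (u) (q)))) (s (w (k (u) (q)) (w (q) (g) (u)) (f (u))) (w (q) (w (q) (g) (u)) (f (u))) (s (w (q) (g) (u)) (g) (k (u) (q))))) = p(2, 1) = 3

value = 3


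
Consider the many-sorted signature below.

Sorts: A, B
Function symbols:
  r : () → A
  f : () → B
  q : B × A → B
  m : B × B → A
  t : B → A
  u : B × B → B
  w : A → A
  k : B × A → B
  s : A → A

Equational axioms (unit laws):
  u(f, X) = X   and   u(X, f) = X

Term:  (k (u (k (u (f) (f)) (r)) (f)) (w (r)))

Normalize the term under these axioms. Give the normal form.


1. (k (u (k (u (f) (f)) (r)) (f)) (w (r)))  →  (k (k (u (f) (f)) (r)) (w (r)))
2. (k (k (u (f) (f)) (r)) (w (r)))  →  (k (k (f) (r)) (w (r)))

normal form = (k (k (f) (r)) (w (r)))


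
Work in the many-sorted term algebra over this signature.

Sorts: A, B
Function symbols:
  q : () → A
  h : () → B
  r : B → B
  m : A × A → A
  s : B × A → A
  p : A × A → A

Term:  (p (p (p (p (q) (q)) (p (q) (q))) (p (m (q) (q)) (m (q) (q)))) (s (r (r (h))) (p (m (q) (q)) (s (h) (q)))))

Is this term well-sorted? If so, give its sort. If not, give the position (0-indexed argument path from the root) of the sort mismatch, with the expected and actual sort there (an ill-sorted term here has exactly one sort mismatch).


        (q) : A
        (q) : A
      (p (q) (q)) : A
        (q) : A
        (q) : A
      (p (q) (q)) : A
    (p (p (q) (q)) (p (q) (q))) : A
        (q) : A
        (q) : A
      (m (q) (q)) : A
        (q) : A
        (q) : A
      (m (q) (q)) : A
    (p (m (q) (q)) (m (q) (q))) : A
  (p (p (p (q) (q)) (p (q) (q))) (p (m (q) (q)) (m (q) (q)))) : A
        (h) : B
      (r (h)) : B
    (r (r (h))) : B
        (q) : A
        (q) : A
      (m (q) (q)) : A
        (h) : B
        (q) : A
      (s (h) (q)) : A
    (p (m (q) (q)) (s (h) (q))) : A
  (s (r (r (h))) (p (m (q) (q)) (s (h) (q)))) : A
(p (p (p (p (q) (q)) (p (q) (q))) (p (m (q) (q)) (m (q) (q)))) (s (r (r (h))) (p (m (q) (q)) (s (h) (q))))) : A

well-sorted; sort = A


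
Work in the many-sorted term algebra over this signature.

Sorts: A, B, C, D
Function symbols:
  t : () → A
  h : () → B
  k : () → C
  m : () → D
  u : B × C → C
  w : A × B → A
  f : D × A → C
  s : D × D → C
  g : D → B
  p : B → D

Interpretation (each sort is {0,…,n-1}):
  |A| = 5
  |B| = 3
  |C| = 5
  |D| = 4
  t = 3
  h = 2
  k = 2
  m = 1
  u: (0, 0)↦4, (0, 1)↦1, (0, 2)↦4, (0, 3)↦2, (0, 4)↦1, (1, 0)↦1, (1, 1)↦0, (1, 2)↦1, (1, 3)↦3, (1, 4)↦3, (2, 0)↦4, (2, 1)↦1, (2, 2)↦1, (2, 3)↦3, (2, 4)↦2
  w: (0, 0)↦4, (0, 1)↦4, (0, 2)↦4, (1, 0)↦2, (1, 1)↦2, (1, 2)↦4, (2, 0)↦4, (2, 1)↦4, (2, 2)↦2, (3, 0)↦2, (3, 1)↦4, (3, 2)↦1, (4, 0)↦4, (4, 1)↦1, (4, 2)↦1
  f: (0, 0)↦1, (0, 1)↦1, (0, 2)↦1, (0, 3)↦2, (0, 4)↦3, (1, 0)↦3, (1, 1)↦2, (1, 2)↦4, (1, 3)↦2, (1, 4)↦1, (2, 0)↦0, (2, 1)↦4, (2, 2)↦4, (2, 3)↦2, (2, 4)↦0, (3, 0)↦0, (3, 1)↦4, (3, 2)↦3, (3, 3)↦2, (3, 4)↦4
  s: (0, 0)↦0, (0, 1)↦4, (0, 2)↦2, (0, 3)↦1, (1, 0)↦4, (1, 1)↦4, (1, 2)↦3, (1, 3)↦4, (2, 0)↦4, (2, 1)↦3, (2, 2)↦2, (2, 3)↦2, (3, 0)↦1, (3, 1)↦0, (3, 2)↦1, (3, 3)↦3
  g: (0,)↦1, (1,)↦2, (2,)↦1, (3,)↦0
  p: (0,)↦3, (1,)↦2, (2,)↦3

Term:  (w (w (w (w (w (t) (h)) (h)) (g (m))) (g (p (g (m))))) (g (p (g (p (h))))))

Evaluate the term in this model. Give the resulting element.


value = 4

  t = 3
  h = 2
  (w (t) (h)) = w(3, 2) = 1
  h = 2
  (w (w (t) (h)) (h)) = w(1, 2) = 4
  m = 1
  (g (m)) = g(1,) = 2
  (w (w (w (t) (h)) (h)) (g (m))) = w(4, 2) = 1
  m = 1
  (g (m)) = g(1,) = 2
  (p (g (m))) = p(2,) = 3
  (g (p (g (m)))) = g(3,) = 0
  (w (w (w (w (t) (h)) (h)) (g (m))) (g (p (g (m))))) = w(1, 0) = 2
  h = 2
  (p (h)) = p(2,) = 3
  (g (p (h))) = g(3,) = 0
  (p (g (p (h)))) = p(0,) = 3
  (g (p (g (p (h))))) = g(3,) = 0
  (w (w (w (w (w (t) (h)) (h)) (g (m))) (g (p (g (m))))) (g (p (g (p (h)))))) = w(2, 0) = 4


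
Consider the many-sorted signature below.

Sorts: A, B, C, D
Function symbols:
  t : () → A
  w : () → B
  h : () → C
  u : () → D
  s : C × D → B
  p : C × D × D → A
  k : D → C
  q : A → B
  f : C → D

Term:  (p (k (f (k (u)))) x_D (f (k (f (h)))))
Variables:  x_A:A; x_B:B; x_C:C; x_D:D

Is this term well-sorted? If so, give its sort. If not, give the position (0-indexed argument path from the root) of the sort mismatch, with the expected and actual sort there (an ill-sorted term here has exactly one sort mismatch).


well-sorted; sort = A

        (u) : D
      (k (u)) : C
    (f (k (u))) : D
  (k (f (k (u)))) : C
  x_D : D
        (h) : C
      (f (h)) : D
    (k (f (h))) : C
  (f (k (f (h)))) : D
(p (k (f (k (u)))) x_D (f (k (f (h))))) : A


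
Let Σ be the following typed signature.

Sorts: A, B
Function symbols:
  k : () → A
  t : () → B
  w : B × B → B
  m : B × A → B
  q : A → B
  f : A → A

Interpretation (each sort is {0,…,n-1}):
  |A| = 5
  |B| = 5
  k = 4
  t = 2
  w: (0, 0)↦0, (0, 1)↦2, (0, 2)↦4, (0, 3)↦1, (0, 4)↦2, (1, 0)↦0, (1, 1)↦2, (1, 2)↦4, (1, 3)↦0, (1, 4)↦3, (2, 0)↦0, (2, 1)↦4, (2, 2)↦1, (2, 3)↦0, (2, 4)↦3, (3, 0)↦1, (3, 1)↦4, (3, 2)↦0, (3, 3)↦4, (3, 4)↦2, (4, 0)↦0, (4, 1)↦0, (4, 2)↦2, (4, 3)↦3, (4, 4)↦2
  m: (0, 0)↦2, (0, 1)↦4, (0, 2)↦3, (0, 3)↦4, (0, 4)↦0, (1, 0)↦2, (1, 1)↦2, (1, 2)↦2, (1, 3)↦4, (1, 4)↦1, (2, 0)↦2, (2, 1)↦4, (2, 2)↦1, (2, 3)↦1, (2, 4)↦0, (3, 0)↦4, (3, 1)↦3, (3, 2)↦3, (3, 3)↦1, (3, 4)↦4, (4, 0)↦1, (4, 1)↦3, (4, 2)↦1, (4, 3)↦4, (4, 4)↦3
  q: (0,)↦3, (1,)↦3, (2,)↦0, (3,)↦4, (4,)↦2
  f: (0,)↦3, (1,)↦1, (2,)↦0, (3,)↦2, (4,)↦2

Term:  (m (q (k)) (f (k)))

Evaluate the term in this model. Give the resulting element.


  k = 4
  (q (k)) = q(4,) = 2
  k = 4
  (f (k)) = f(4,) = 2
  (m (q (k)) (f (k))) = m(2, 2) = 1

value = 1


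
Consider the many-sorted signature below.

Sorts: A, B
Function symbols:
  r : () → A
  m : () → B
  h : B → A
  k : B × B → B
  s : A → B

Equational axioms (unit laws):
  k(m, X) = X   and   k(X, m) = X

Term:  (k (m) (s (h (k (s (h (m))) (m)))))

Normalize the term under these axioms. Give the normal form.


normal form = (s (h (s (h (m)))))

1. (k (m) (s (h (k (s (h (m))) (m)))))  →  (s (h (k (s (h (m))) (m))))
2. (s (h (k (s (h (m))) (m))))  →  (s (h (s (h (m)))))


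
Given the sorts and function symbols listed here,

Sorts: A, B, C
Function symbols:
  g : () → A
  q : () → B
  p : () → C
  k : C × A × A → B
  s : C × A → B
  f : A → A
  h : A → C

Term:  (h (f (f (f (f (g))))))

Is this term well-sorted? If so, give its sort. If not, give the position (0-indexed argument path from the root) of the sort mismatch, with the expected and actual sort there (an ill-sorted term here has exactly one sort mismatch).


well-sorted; sort = C

          (g) : A
        (f (g)) : A
      (f (f (g))) : A
    (f (f (f (g)))) : A
  (f (f (f (f (g))))) : A
(h (f (f (f (f (g)))))) : C


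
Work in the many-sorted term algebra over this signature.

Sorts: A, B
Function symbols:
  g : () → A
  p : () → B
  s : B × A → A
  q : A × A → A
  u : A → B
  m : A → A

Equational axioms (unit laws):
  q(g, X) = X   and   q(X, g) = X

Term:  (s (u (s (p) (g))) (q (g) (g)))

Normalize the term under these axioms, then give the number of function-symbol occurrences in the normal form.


1. (s (u (s (p) (g))) (q (g) (g)))  →  (s (u (s (p) (g))) (g))
normal form: (s (u (s (p) (g))) (g))

size = 6


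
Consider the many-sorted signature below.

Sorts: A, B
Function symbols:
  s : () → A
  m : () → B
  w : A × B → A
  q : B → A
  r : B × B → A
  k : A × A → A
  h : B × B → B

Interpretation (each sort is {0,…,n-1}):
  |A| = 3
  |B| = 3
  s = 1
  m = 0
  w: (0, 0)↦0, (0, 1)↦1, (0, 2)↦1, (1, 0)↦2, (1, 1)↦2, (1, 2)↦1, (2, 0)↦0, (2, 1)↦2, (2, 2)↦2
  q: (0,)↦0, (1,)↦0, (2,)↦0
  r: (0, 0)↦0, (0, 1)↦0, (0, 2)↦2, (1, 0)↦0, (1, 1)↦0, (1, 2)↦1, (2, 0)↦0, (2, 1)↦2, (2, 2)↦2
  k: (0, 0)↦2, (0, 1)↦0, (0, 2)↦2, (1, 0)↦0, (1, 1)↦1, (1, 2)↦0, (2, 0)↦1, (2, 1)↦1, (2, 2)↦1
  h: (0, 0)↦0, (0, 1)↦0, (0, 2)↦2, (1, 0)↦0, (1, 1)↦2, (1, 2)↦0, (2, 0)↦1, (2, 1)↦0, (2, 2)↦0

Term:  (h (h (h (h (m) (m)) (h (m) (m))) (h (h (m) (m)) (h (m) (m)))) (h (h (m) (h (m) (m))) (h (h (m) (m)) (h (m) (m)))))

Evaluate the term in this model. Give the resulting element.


value = 0

  m = 0
  m = 0
  (h (m) (m)) = h(0, 0) = 0
  m = 0
  m = 0
  (h (m) (m)) = h(0, 0) = 0
  (h (h (m) (m)) (h (m) (m))) = h(0, 0) = 0
  m = 0
  m = 0
  (h (m) (m)) = h(0, 0) = 0
  m = 0
  m = 0
  (h (m) (m)) = h(0, 0) = 0
  (h (h (m) (m)) (h (m) (m))) = h(0, 0) = 0
  (h (h (h (m) (m)) (h (m) (m))) (h (h (m) (m)) (h (m) (m)))) = h(0, 0) = 0
  m = 0
  m = 0
  m = 0
  (h (m) (m)) = h(0, 0) = 0
  (h (m) (h (m) (m))) = h(0, 0) = 0
  m = 0
  m = 0
  (h (m) (m)) = h(0, 0) = 0
  m = 0
  m = 0
  (h (m) (m)) = h(0, 0) = 0
  (h (h (m) (m)) (h (m) (m))) = h(0, 0) = 0
  (h (h (m) (h (m) (m))) (h (h (m) (m)) (h (m) (m)))) = h(0, 0) = 0
  (h (h (h (h (m) (m)) (h (m) (m))) (h (h (m) (m)) (h (m) (m)))) (h (h (m) (h (m) (m))) (h (h (m) (m)) (h (m) (m))))) = h(0, 0) = 0


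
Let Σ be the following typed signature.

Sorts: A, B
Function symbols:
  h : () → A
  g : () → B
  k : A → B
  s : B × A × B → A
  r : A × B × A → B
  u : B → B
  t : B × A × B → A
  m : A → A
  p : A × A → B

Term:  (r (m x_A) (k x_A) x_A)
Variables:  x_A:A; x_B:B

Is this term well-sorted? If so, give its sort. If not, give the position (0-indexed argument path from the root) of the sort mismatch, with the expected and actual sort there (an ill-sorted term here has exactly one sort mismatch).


well-sorted; sort = B

    x_A : A
  (m x_A) : A
    x_A : A
  (k x_A) : B
  x_A : A
(r (m x_A) (k x_A) x_A) : B


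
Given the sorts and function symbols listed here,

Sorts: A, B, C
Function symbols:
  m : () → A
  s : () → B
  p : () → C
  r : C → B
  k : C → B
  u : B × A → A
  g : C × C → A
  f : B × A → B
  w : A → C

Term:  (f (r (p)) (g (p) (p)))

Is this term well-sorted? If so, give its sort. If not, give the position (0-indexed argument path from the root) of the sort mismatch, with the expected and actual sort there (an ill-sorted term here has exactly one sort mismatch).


well-sorted; sort = B

    (p) : C
  (r (p)) : B
    (p) : C
    (p) : C
  (g (p) (p)) : A
(f (r (p)) (g (p) (p))) : B


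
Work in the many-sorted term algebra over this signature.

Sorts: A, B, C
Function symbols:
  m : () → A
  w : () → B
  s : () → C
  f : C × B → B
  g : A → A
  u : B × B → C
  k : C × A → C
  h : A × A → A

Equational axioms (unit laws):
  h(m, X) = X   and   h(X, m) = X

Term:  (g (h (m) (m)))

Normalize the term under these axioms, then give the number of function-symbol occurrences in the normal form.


size = 2

1. (g (h (m) (m)))  →  (g (m))
normal form: (g (m))


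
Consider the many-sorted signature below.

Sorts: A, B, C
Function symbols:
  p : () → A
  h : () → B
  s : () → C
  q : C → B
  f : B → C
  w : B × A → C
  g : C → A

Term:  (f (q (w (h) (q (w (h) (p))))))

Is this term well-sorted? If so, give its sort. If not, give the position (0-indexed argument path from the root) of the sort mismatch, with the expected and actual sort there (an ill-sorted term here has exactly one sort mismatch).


      (h) : B
          (h) : B
          (p) : A
        (w (h) (p)) : C
      (q (w (h) (p))) : B
    (w (h) (q (w (h) (p)))) : ✗ arg 1 at [0, 0, 1] has sort B, expected A

ill-sorted at position [0, 0, 1]: expected A, got B


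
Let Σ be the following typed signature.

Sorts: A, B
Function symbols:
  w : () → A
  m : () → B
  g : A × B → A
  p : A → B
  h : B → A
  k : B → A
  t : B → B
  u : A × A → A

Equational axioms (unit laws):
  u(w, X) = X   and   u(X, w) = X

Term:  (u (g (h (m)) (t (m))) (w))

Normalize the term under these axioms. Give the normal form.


1. (u (g (h (m)) (t (m))) (w))  →  (g (h (m)) (t (m)))

normal form = (g (h (m)) (t (m)))


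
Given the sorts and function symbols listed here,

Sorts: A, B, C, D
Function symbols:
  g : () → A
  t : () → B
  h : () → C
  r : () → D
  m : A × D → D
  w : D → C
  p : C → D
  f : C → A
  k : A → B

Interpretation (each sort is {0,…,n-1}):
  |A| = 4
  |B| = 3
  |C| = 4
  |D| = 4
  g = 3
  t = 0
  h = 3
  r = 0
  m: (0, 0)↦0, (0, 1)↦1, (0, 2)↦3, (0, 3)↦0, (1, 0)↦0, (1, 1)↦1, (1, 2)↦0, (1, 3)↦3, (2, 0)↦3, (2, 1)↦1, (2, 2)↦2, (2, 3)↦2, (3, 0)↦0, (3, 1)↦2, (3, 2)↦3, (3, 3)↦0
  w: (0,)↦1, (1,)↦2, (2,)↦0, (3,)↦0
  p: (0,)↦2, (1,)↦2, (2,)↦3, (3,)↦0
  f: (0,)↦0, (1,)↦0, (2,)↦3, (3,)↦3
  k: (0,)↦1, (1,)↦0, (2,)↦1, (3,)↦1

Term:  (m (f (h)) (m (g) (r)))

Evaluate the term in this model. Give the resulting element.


value = 0

  h = 3
  (f (h)) = f(3,) = 3
  g = 3
  r = 0
  (m (g) (r)) = m(3, 0) = 0
  (m (f (h)) (m (g) (r))) = m(3, 0) = 0


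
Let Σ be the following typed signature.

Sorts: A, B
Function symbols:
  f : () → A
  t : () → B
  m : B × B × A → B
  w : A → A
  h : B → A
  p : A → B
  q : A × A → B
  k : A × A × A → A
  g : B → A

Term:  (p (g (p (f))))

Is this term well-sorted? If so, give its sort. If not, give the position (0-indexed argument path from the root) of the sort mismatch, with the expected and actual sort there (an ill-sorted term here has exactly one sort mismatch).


well-sorted; sort = B

      (f) : A
    (p (f)) : B
  (g (p (f))) : A
(p (g (p (f)))) : B


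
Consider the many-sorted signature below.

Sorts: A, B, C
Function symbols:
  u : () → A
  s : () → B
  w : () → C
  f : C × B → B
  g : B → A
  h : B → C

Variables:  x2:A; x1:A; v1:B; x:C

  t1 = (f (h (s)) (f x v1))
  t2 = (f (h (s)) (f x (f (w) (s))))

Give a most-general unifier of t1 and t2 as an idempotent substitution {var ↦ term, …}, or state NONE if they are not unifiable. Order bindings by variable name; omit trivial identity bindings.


{v1 ↦ (f (w) (s))}


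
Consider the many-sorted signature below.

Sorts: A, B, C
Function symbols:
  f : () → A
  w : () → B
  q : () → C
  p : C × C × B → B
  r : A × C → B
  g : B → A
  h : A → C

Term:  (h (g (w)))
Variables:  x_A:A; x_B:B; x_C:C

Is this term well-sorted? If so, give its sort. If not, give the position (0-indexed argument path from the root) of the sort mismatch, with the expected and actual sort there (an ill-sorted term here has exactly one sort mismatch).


    (w) : B
  (g (w)) : A
(h (g (w))) : C

well-sorted; sort = C


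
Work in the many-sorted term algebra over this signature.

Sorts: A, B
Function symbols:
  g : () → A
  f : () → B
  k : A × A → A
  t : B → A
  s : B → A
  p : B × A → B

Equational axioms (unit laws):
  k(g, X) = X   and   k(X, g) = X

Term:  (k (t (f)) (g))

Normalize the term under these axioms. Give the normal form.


normal form = (t (f))

1. (k (t (f)) (g))  →  (t (f))


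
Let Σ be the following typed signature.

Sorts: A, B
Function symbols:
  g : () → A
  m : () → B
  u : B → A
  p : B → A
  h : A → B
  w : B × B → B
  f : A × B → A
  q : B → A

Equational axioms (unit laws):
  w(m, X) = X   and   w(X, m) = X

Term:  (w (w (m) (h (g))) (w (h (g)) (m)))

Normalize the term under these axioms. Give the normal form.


1. (w (w (m) (h (g))) (w (h (g)) (m)))  →  (w (h (g)) (w (h (g)) (m)))
2. (w (h (g)) (w (h (g)) (m)))  →  (w (h (g)) (h (g)))

normal form = (w (h (g)) (h (g)))


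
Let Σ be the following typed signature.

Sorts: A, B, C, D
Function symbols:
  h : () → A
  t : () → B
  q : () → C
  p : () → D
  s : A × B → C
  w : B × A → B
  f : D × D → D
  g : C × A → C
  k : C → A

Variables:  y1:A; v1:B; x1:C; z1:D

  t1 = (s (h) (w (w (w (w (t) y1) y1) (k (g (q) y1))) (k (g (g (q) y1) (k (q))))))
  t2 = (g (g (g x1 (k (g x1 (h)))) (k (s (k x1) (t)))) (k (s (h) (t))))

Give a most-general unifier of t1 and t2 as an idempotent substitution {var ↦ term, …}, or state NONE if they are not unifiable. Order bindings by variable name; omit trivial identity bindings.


head clash or occurs-check failure — not unifiable

NONE (not unifiable)


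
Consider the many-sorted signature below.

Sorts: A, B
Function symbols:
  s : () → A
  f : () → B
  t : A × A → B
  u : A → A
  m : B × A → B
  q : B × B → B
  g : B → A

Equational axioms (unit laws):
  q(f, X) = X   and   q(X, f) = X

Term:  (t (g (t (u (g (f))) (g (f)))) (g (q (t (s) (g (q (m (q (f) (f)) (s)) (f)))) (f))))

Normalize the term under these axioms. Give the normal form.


normal form = (t (g (t (u (g (f))) (g (f)))) (g (t (s) (g (m (f) (s))))))

1. (t (g (t (u (g (f))) (g (f)))) (g (q (t (s) (g (q (m (q (f) (f)) (s)) (f)))) (f))))  →  (t (g (t (u (g (f))) (g (f)))) (g (t (s) (g (q (m (q (f) (f)) (s)) (f))))))
2. (t (g (t (u (g (f))) (g (f)))) (g (t (s) (g (q (m (q (f) (f)) (s)) (f))))))  →  (t (g (t (u (g (f))) (g (f)))) (g (t (s) (g (m (q (f) (f)) (s))))))
3. (t (g (t (u (g (f))) (g (f)))) (g (t (s) (g (m (q (f) (f)) (s))))))  →  (t (g (t (u (g (f))) (g (f)))) (g (t (s) (g (m (f) (s))))))


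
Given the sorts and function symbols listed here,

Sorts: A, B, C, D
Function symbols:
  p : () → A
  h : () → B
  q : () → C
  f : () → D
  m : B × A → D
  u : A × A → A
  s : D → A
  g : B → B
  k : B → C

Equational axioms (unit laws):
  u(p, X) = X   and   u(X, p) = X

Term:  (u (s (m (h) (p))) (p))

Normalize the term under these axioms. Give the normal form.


1. (u (s (m (h) (p))) (p))  →  (s (m (h) (p)))

normal form = (s (m (h) (p)))


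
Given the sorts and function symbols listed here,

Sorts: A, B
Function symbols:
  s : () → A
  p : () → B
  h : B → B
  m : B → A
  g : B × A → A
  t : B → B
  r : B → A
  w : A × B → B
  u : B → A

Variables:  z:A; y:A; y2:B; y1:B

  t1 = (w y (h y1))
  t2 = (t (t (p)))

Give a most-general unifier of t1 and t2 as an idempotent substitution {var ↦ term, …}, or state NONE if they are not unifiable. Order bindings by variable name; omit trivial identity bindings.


head clash or occurs-check failure — not unifiable

NONE (not unifiable)


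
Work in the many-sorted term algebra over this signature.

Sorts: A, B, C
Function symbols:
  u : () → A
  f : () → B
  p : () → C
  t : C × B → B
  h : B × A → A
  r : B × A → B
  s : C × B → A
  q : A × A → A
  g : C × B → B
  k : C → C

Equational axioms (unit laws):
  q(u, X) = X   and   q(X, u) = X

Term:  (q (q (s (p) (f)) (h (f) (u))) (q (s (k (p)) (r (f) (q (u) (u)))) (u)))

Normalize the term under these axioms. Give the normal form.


normal form = (q (q (s (p) (f)) (h (f) (u))) (s (k (p)) (r (f) (u))))

1. (q (q (s (p) (f)) (h (f) (u))) (q (s (k (p)) (r (f) (q (u) (u)))) (u)))  →  (q (q (s (p) (f)) (h (f) (u))) (s (k (p)) (r (f) (q (u) (u)))))
2. (q (q (s (p) (f)) (h (f) (u))) (s (k (p)) (r (f) (q (u) (u)))))  →  (q (q (s (p) (f)) (h (f) (u))) (s (k (p)) (r (f) (u))))


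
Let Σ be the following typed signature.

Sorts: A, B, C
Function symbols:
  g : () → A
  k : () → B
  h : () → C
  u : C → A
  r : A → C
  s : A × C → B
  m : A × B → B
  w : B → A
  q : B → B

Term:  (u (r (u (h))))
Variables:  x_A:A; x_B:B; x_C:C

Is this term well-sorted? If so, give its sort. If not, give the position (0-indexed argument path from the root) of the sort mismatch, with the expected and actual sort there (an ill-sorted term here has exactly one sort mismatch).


      (h) : C
    (u (h)) : A
  (r (u (h))) : C
(u (r (u (h)))) : A

well-sorted; sort = A


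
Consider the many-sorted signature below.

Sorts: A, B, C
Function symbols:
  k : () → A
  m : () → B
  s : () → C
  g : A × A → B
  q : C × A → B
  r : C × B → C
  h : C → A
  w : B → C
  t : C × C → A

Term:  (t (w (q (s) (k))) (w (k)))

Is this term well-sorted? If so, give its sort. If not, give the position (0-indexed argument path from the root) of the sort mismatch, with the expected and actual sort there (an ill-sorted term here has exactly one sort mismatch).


ill-sorted at position [1, 0]: expected B, got A

      (s) : C
      (k) : A
    (q (s) (k)) : B
  (w (q (s) (k))) : C
    (k) : A
  (w (k)) : ✗ arg 0 at [1, 0] has sort A, expected B


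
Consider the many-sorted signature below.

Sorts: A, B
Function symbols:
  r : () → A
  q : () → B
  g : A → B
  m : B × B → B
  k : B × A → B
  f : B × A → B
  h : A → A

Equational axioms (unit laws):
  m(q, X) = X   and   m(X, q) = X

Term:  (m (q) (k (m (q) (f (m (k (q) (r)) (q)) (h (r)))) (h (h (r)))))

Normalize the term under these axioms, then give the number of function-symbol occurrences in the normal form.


size = 10

1. (m (q) (k (m (q) (f (m (k (q) (r)) (q)) (h (r)))) (h (h (r)))))  →  (k (m (q) (f (m (k (q) (r)) (q)) (h (r)))) (h (h (r))))
2. (k (m (q) (f (m (k (q) (r)) (q)) (h (r)))) (h (h (r))))  →  (k (f (m (k (q) (r)) (q)) (h (r))) (h (h (r))))
3. (k (f (m (k (q) (r)) (q)) (h (r))) (h (h (r))))  →  (k (f (k (q) (r)) (h (r))) (h (h (r))))
normal form: (k (f (k (q) (r)) (h (r))) (h (h (r))))
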